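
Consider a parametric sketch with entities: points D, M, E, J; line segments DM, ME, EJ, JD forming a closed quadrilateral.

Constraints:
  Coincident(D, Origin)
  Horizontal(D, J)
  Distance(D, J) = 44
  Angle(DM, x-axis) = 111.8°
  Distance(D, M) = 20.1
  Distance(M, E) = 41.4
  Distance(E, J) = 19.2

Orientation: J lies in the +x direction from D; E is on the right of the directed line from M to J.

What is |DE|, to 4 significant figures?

26.46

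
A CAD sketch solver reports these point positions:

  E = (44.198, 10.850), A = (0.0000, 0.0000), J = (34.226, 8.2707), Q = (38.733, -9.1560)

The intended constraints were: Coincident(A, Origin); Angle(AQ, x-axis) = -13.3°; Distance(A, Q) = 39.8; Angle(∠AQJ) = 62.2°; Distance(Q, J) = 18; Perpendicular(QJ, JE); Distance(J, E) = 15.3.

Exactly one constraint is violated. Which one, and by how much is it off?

Distance(J, E) = 15.3 — off by 5.00.

A = (0.00, 0.00) ✓; AQ at -13.30° ✓; |AQ| = 39.80 ✓; ∠AQJ = 62.20° ✓; |QJ| = 18.00 ✓; ∠(QJ, JE) = 90.00° ✓; |JE| = 10.30 ✗.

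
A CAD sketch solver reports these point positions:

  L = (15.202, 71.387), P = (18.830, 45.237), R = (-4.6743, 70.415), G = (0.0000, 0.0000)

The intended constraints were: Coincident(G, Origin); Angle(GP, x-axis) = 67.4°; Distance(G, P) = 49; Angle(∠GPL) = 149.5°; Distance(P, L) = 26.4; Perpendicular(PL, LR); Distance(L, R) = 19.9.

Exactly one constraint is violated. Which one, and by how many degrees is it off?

Perpendicular(PL, LR) — off by 5.10°.

G = (0.00, 0.00) ✓; GP at 67.40° ✓; |GP| = 49.00 ✓; ∠GPL = 149.5° ✓; |PL| = 26.40 ✓; ∠(PL, LR) = 84.90° ✗; |LR| = 19.90 ✓.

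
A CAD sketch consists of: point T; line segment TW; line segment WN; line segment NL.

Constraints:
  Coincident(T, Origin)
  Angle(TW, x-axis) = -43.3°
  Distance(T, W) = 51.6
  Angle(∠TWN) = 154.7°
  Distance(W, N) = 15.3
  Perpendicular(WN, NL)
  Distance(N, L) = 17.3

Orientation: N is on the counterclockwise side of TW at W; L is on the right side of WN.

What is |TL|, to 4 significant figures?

73.39

T is at the origin; TW runs at -43.3° with length 51.6, so W = 51.6·(cos -43.3°, sin -43.3°) = (37.55, -35.39). ∠TWN = 154.7°, so WN runs at -43.3° + (180° − 154.7°) = -18.00° from the x-axis; with |WN| = 15.3, N = W + 15.3·(cos -18.00°, sin -18.00°) = (52.10, -40.12). The perpendicularity gives NL at right angles to WN; with |NL| = 17.3 on the right of WN, L = N + 17.3·(-0.3090, -0.9511) = (46.76, -56.57). Then |TL| = |L − T| = 73.39.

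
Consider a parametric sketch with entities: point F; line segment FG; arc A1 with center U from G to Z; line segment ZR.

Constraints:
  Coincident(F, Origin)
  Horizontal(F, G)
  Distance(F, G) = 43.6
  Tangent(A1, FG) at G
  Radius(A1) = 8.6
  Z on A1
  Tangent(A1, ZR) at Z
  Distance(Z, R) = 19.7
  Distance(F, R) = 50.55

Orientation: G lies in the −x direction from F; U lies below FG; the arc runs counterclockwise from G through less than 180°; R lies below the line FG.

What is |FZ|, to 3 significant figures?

52.6

Checks: |UG| = 8.600 ✓; |UZ| = 8.600 ✓; ∠(UZ, ZR) = 90.00° ✓; |ZR| = 19.70 ✓; |FR| = 50.55 ✓.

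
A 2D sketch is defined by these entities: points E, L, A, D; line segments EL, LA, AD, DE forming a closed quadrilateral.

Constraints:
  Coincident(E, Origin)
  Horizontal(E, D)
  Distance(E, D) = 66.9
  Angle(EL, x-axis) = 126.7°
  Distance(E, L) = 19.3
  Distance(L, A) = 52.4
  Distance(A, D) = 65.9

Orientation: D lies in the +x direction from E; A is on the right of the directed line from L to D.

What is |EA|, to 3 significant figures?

33.9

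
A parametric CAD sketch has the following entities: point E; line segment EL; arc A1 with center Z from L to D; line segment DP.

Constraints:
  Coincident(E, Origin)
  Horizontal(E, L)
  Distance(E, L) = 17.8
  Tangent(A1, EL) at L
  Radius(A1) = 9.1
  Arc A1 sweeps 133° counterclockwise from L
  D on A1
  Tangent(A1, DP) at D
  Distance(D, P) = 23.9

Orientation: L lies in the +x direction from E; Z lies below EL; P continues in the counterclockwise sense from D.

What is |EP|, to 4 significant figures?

42.76

On A1, L sits at bearing 90° from Z; a 133° counterclockwise sweep puts D at bearing 223°, so D = Z + 9.1·(cos 223°, sin 223°) = (11.14, -15.31). A1 meets DP tangentially, so ZD is at right angles to DP, so DP runs along (−sin 223°, cos 223°); with |DP| = 23.9, P = (27.44, -32.79). Then |EP| = |P − E| = 42.76.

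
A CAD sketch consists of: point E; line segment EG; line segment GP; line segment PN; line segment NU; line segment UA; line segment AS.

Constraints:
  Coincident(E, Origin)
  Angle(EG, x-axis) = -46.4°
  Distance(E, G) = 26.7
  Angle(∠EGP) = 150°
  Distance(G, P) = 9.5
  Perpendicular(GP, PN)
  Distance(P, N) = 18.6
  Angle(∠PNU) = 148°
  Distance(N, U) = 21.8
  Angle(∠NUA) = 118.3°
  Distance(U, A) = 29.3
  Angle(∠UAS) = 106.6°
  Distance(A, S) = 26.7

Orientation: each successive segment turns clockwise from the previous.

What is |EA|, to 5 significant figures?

23.324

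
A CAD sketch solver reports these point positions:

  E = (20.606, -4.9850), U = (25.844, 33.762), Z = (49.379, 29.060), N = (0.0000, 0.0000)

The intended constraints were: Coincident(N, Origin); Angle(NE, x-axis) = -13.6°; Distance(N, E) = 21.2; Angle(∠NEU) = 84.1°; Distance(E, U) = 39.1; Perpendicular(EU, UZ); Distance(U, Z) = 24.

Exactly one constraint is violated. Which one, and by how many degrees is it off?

Perpendicular(EU, UZ) — off by 3.60°.

N = (0.00, 0.00) ✓; NE at -13.60° ✓; |NE| = 21.20 ✓; ∠NEU = 84.10° ✓; |EU| = 39.10 ✓; ∠(EU, UZ) = 93.60° ✗; |UZ| = 24.00 ✓.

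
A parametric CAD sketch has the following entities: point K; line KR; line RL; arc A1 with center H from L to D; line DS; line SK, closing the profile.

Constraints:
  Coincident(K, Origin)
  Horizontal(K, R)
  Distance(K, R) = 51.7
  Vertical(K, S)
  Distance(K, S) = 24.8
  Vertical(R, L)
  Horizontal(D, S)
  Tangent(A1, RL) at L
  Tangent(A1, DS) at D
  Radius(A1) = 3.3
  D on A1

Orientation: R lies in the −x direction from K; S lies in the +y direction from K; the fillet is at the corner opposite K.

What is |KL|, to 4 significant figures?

55.99

The virtual corner opposite K is at (-51.70, 24.80). A1 meets RL tangentially, so HL is at right angles to RL and the tangent condition forces HD to be normal to DS, with radius 3.3, so the center H sits 3.3 in from both sides at H = (-48.40, 21.50). That places the tangent points at L = (-51.70, 21.50) on RL and D = (-48.40, 24.80) on DS. Then |KL| = |L − K| = 55.99.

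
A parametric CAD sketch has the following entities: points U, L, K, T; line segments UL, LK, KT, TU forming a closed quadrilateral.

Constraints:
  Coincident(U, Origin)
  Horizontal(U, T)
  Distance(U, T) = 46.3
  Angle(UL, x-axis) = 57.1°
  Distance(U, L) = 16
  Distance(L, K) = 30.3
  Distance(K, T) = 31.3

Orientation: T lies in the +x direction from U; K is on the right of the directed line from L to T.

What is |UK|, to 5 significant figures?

24.179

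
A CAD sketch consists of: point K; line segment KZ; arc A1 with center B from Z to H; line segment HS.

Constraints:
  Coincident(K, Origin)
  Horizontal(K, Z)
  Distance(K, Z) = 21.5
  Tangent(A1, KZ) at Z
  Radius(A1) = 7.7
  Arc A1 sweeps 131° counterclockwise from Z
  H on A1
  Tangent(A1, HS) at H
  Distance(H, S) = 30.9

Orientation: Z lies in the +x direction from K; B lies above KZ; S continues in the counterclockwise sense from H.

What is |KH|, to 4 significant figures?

30.14

K is at the origin; KZ is horizontal with |KZ| = 21.5 and Z on the +x side, so Z = (21.50, 0.000). Tangency of A1 to KZ means the radius BZ is perpendicular to KZ, so B = Z + (0, 7.7) = (21.50, 7.700). On A1, Z sits at bearing -90° from B; a 131° counterclockwise sweep puts H at bearing 41°, so H = B + 7.7·(cos 41°, sin 41°) = (27.31, 12.75). Then |KH| = |H − K| = 30.14.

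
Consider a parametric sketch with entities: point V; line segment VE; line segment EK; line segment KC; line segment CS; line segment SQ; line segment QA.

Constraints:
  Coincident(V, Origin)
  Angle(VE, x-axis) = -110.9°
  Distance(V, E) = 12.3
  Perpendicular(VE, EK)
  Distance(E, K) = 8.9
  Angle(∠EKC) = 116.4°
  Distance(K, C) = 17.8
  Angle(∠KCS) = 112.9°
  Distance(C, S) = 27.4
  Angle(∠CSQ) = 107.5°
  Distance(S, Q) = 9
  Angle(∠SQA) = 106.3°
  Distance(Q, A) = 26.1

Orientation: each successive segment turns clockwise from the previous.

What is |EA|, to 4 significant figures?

9.540

V is at the origin; VE runs at -110.9° with length 12.3, so E = (-4.388, -11.49). VE ⟂ EK, so EK runs at 159.1°; with |EK| = 8.9, K = (-12.70, -8.316). ∠EKC = 116.4° gives KC at 95.50° from the x-axis; with |KC| = 17.8, C = (-14.41, 9.402). ∠KCS = 112.9° gives CS at 28.40° from the x-axis; with |CS| = 27.4, S = (9.694, 22.43). ∠CSQ = 107.5° gives SQ at -44.10° from the x-axis; with |SQ| = 9.0, Q = (16.16, 16.17). ∠SQA = 106.3° gives QA at -117.8° from the x-axis; with |QA| = 26.1, A = (3.984, -6.916). Then |EA| = |A − E| = 9.540.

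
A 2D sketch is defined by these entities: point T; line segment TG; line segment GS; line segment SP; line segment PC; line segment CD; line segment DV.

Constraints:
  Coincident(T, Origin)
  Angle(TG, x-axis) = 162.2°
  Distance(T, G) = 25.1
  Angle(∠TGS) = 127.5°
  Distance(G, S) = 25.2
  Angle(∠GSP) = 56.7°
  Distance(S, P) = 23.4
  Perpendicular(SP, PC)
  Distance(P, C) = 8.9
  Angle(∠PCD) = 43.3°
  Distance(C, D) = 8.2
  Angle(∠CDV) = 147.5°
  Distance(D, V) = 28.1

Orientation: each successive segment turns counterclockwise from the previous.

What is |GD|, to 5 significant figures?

18.553

SP ⟂ PC, so PC runs at 68.000°; with |PC| = 8.9, C = (-19.586, -7.1867). ∠PCD = 43.3° gives CD at -155.30° from the x-axis; with |CD| = 8.2, D = (-27.036, -10.613). Then |GD| = |D − G| = 18.553.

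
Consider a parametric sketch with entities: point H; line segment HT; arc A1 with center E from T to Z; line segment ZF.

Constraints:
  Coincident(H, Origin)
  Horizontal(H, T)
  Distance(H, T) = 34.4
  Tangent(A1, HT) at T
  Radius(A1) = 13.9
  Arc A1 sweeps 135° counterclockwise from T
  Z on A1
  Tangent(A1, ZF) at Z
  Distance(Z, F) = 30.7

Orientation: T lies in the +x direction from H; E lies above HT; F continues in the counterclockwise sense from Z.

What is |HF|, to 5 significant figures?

50.712

H is at the origin; HT is horizontal with |HT| = 34.4 and T on the +x side, so T = (34.400, 0.0000). Tangency of A1 to HT means the radius ET is perpendicular to HT, so E = T + (0, 13.9) = (34.400, 13.900). On A1, T sits at bearing -90° from E; a 135° counterclockwise sweep puts Z at bearing 45°, so Z = E + 13.9·(cos 45°, sin 45°) = (44.229, 23.729). Tangency of A1 to ZF means the radius EZ is perpendicular to ZF, so ZF runs along (−sin 45°, cos 45°); with |ZF| = 30.7, F = (22.521, 45.437). Then |HF| = |F − H| = 50.712.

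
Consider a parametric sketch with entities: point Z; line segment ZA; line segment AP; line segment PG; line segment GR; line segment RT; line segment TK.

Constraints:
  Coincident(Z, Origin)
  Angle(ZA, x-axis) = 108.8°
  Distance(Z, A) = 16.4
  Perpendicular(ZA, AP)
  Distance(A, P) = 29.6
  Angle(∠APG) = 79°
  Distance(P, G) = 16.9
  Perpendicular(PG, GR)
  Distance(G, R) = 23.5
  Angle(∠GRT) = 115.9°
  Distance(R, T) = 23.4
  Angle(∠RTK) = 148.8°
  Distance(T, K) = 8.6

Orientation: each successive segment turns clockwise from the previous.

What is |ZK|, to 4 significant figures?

35.16

∠GRT = 115.9° gives RT at 123.7° from the x-axis; with |RT| = 23.4, T = (-11.24, 24.60). ∠RTK = 148.8° gives TK at 92.50° from the x-axis; with |TK| = 8.6, K = (-11.61, 33.19). Then |ZK| = |K − Z| = 35.16.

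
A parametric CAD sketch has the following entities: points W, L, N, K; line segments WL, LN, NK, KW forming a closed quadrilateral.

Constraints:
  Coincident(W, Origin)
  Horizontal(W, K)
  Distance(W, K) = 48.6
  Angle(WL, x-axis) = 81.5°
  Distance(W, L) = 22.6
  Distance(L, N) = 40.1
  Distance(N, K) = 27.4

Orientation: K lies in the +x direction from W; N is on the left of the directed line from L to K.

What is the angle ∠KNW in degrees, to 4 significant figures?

69.52°

Checks: |LN| = 40.10 ✓; |NK| = 27.40 ✓.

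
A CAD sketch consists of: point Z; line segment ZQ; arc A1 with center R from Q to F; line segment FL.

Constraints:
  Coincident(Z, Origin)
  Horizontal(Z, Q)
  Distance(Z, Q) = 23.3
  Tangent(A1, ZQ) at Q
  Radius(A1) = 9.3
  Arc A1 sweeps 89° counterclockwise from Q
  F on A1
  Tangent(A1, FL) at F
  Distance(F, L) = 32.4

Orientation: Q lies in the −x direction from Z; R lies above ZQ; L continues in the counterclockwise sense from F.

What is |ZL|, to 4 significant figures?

43.65

Z is at the origin; Z and Q share the same y with |ZQ| = 23.3 and Q on the −x side, so Q = (-23.30, 0.000). A1 meets ZQ tangentially, so RQ is at right angles to ZQ, so R = Q + (0, 9.3) = (-23.30, 9.300). On A1, Q sits at bearing -90° from R; an 89° counterclockwise sweep puts F at bearing -1°, so F = R + 9.3·(cos -1°, sin -1°) = (-14.00, 9.138). A1 meets FL tangentially, so RF is at right angles to FL, so FL runs along (−sin -1°, cos -1°); with |FL| = 32.4, L = (-13.44, 41.53). Then |ZL| = |L − Z| = 43.65.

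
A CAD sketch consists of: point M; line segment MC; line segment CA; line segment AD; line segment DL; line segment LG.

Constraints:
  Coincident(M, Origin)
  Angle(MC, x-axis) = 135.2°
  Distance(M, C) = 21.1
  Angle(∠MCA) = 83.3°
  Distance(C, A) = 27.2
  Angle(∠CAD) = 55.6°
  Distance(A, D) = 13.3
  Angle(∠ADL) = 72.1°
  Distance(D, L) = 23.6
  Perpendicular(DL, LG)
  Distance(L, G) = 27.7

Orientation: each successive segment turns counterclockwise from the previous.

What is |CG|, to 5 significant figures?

36.678

M is at the origin; MC runs at 135.2° with length 21.1, so C = (-14.972, 14.868). ∠MCA = 83.3° gives CA at -128.10° from the x-axis; with |CA| = 27.2, A = (-31.755, -6.5369). ∠CAD = 55.6° gives AD at -3.7000° from the x-axis; with |AD| = 13.3, D = (-18.483, -7.3951). ∠ADL = 72.1° gives DL at 104.20° from the x-axis; with |DL| = 23.6, L = (-24.272, 15.484). DL is perpendicular to LG, so LG runs at -165.80°; with |LG| = 27.7, G = (-51.126, 8.6888). Then |CG| = |G − C| = 36.678.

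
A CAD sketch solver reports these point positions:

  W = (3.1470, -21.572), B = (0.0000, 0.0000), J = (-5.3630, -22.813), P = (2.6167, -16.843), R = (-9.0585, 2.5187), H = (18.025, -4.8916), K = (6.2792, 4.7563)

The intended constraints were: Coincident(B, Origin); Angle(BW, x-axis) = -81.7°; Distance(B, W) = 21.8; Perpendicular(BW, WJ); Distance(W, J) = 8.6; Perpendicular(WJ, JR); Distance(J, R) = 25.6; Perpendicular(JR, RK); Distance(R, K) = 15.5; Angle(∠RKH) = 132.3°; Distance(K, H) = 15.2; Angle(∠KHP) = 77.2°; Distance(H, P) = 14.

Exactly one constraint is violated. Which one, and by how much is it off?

Distance(H, P) = 14 — off by 5.50.

B = (0.00, 0.00) ✓; BW at -81.70° ✓; |BW| = 21.80 ✓; ∠(BW, WJ) = 90.00° ✓; |WJ| = 8.600 ✓; ∠(WJ, JR) = 90.00° ✓; |JR| = 25.60 ✓; ∠(JR, RK) = 90.00° ✓; |RK| = 15.50 ✓; ∠RKH = 132.3° ✓; |KH| = 15.20 ✓; ∠KHP = 77.20° ✓; |HP| = 19.50 ✗.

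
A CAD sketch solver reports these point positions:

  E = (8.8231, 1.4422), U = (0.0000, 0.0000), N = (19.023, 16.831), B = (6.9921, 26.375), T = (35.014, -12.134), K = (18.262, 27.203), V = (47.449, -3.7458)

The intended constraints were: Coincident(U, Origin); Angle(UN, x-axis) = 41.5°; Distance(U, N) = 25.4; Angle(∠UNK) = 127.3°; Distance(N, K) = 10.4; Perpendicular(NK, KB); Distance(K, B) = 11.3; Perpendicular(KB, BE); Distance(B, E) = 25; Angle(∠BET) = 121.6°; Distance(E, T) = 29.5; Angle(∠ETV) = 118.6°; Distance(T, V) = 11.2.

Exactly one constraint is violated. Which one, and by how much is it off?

Distance(T, V) = 11.2 — off by 3.80.

U = (0.00, 0.00) ✓; UN at 41.50° ✓; |UN| = 25.40 ✓; ∠UNK = 127.3° ✓; |NK| = 10.40 ✓; ∠(NK, KB) = 90.01° ✓; |KB| = 11.30 ✓; ∠(KB, BE) = 90.00° ✓; |BE| = 25.00 ✓; ∠BET = 121.6° ✓; |ET| = 29.50 ✓; ∠ETV = 118.6° ✓; |TV| = 15.00 ✗.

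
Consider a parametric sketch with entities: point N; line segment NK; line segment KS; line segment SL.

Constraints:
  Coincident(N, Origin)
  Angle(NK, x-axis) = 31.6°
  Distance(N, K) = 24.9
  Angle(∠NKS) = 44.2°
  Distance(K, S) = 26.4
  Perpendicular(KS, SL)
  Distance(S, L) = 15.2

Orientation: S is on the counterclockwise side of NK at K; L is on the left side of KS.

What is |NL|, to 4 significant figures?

8.817

N is at the origin; NK runs at 31.6° with length 24.9, so K = 24.9·(cos 31.6°, sin 31.6°) = (21.21, 13.05). ∠NKS = 44.2°, so KS runs at 31.6° + (180° − 44.2°) = 167.4° from the x-axis; with |KS| = 26.4, S = K + 26.4·(cos 167.4°, sin 167.4°) = (-4.556, 18.81). KS is perpendicular to SL; with |SL| = 15.2 on the left of KS, L = S + 15.2·(-0.2181, -0.9759) = (-7.872, 3.972). Then |NL| = |L − N| = 8.817.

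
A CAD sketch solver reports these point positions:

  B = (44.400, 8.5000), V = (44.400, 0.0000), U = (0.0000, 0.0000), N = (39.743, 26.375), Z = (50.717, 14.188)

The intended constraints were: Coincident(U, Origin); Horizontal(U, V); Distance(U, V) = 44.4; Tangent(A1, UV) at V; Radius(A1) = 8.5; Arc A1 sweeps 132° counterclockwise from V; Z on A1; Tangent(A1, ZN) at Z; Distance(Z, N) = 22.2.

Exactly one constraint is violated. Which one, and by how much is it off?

Distance(Z, N) = 22.2 — off by 5.80.

U = (0.00, 0.00) ✓; U.y = 0.00, V.y = 0.00 ✓; |UV| = 44.40 ✓; ∠(BV, VU) = 90.00° ✓; |BV| = 8.500 ✓; bearing(B→Z) − bearing(B→V) = 132.0° ✓; |BZ| = 8.500 ✓; ∠(BZ, ZN) = 90.00° ✓; |ZN| = 16.40 ✗.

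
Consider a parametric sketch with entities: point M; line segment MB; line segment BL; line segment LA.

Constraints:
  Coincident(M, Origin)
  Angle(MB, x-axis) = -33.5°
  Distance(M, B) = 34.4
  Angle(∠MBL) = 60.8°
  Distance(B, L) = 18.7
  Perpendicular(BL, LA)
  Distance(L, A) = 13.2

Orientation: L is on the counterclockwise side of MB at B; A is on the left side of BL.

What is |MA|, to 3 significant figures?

16.9

M is at the origin; MB runs at -33.5° with length 34.4, so B = 34.4·(cos -33.5°, sin -33.5°) = (28.7, -19.0). ∠MBL = 60.8°, so BL runs at -33.5° + (180° − 60.8°) = 85.7° from the x-axis; with |BL| = 18.7, L = B + 18.7·(cos 85.7°, sin 85.7°) = (30.1, -0.339). The perpendicularity gives LA at right angles to BL; with |LA| = 13.2 on the left of BL, A = L + 13.2·(-0.997, 0.0750) = (16.9, 0.650). Then |MA| = |A − M| = 16.9.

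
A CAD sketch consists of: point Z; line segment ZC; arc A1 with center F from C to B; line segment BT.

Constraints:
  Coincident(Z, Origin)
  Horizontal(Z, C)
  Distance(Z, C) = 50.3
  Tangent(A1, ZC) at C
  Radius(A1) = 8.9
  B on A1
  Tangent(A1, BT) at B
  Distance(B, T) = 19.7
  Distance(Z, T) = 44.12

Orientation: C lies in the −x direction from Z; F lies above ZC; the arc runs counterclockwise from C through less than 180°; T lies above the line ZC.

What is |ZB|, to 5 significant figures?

42.250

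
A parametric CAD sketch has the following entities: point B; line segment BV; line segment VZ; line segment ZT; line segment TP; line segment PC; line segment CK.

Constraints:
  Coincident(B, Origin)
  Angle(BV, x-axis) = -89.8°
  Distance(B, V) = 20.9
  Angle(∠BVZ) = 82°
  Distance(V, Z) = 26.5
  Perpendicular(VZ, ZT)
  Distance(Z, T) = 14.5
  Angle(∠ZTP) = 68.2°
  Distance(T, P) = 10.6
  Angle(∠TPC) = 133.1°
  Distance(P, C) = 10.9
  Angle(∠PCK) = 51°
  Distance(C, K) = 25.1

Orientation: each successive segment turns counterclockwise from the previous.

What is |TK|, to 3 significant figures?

12.0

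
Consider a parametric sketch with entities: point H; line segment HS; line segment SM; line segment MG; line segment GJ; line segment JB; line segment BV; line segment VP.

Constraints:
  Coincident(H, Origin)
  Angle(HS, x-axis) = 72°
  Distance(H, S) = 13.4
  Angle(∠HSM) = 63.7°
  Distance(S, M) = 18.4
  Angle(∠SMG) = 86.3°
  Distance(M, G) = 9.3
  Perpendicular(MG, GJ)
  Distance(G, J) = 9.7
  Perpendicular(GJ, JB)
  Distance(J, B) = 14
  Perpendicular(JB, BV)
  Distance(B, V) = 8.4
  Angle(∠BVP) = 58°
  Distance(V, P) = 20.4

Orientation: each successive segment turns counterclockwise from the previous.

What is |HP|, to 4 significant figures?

0.4880

The perpendicularity gives BV at right angles to JB, so BV runs at -168.0°; with |BV| = 8.4, V = (-13.77, 14.96). ∠BVP = 58.0° gives VP at -46.00° from the x-axis; with |VP| = 20.4, P = (0.3990, 0.2811). Then |HP| = |P − H| = 0.4880.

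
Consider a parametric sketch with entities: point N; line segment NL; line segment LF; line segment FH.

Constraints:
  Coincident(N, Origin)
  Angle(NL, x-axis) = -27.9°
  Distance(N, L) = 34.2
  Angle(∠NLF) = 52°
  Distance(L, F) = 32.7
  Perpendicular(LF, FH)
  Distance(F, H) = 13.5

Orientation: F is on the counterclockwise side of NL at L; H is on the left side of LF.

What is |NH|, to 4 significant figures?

17.79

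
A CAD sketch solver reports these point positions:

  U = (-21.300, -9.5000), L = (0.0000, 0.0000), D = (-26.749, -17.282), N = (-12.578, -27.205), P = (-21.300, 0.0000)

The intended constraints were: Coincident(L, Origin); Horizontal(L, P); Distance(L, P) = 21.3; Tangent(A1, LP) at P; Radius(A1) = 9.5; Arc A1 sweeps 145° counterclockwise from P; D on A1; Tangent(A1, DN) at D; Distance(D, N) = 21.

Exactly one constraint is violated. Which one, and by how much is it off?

Distance(D, N) = 21 — off by 3.70.

L = (0.00, 0.00) ✓; L.y = 0.00, P.y = 0.00 ✓; |LP| = 21.30 ✓; ∠(UP, PL) = 90.00° ✓; |UP| = 9.500 ✓; bearing(U→D) − bearing(U→P) = 145.0° ✓; |UD| = 9.500 ✓; ∠(UD, DN) = 90.00° ✓; |DN| = 17.30 ✗.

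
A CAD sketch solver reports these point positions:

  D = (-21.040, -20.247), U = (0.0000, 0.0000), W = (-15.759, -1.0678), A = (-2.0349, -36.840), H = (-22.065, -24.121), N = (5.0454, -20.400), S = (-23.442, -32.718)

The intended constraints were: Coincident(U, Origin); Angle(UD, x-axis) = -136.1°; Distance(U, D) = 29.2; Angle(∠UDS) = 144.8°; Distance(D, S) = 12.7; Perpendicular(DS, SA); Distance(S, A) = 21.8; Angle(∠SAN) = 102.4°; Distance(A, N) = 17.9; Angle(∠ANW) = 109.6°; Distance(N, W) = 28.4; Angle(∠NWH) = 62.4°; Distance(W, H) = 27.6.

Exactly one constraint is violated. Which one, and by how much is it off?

Distance(W, H) = 27.6 — off by 3.70.

U = (0.00, 0.00) ✓; UD at -136.1° ✓; |UD| = 29.20 ✓; ∠UDS = 144.8° ✓; |DS| = 12.70 ✓; ∠(DS, SA) = 90.00° ✓; |SA| = 21.80 ✓; ∠SAN = 102.4° ✓; |AN| = 17.90 ✓; ∠ANW = 109.6° ✓; |NW| = 28.40 ✓; ∠NWH = 62.40° ✓; |WH| = 23.90 ✗.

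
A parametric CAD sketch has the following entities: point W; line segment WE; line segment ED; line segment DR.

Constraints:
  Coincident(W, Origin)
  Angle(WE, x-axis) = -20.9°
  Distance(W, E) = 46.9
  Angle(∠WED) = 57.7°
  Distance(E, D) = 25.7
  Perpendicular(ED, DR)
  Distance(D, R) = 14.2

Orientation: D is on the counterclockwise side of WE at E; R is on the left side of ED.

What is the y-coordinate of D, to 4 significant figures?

8.462

W is at the origin; WE runs at -20.9° with length 46.9, so E = 46.9·(cos -20.9°, sin -20.9°) = (43.81, -16.73). ∠WED = 57.7°, so ED runs at -20.9° + (180° − 57.7°) = 101.4° from the x-axis; with |ED| = 25.7, D = E + 25.7·(cos 101.4°, sin 101.4°) = (38.73, 8.462). So D.y = 8.462.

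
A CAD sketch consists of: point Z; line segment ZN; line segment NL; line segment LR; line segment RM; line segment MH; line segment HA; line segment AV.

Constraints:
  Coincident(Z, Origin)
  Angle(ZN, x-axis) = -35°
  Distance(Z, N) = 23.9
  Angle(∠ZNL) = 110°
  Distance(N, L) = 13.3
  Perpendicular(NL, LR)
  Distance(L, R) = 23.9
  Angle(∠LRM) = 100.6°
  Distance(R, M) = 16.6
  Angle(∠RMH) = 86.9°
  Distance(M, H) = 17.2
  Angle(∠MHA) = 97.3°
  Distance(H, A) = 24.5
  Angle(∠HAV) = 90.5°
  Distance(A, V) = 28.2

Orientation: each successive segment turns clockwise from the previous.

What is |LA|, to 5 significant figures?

6.2878

Z is at the origin; ZN runs at -35.0° with length 23.9, so N = (19.578, -13.708). ∠ZNL = 110.0° gives NL at -105.00° from the x-axis; with |NL| = 13.3, L = (16.135, -26.555). NL ⟂ LR, so LR runs at 165.00°; with |LR| = 23.9, R = (-6.9502, -20.370). ∠LRM = 100.6° gives RM at 85.600° from the x-axis; with |RM| = 16.6, M = (-5.6767, -3.8184). ∠RMH = 86.9° gives MH at -7.5000° from the x-axis; with |MH| = 17.2, H = (11.376, -6.0635). ∠MHA = 97.3° gives HA at -90.200° from the x-axis; with |HA| = 24.5, A = (11.291, -30.563). Then |LA| = |A − L| = 6.2878.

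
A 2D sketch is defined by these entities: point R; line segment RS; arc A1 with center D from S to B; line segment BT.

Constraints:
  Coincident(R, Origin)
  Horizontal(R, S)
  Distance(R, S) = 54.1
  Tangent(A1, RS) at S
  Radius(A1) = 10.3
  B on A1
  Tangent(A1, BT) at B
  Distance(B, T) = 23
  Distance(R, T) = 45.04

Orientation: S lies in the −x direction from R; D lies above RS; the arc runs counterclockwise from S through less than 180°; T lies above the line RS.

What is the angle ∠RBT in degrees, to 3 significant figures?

75.2°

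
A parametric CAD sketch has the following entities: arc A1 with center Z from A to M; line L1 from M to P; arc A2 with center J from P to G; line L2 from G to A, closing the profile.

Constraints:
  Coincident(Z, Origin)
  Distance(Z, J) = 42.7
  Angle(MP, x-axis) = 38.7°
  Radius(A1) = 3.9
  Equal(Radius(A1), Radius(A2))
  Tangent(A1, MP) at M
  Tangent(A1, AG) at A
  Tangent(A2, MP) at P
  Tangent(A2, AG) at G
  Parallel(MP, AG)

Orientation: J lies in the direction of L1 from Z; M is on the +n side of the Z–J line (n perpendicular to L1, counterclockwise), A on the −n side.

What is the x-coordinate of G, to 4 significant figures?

35.76

The slot axis is L1's direction at 38.7°, so u = (cos 38.7°, sin 38.7°) = (0.7804, 0.6252) and n = (−sin 38.7°, cos 38.7°) = (-0.6252, 0.7804). Z is at the origin and J lies 42.7 along u from Z, so J = 42.7·u = (33.32, 26.70). Tangency of A1 to both parallel lines with radius 3.9 puts M and A at Z ± 3.9·n: M = (-2.438, 3.044), A = (2.438, -3.044). Equal radii place P and G the same way about J: P = J + 3.9·n = (30.89, 29.74), G = J − 3.9·n = (35.76, 23.65). So G.x = 35.76.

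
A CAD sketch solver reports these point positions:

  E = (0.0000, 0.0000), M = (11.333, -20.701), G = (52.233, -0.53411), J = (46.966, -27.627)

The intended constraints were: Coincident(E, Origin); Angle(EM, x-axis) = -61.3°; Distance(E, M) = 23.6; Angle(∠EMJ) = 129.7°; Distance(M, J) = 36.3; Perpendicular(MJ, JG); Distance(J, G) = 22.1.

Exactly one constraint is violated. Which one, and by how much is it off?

Distance(J, G) = 22.1 — off by 5.50.

E = (0.00, 0.00) ✓; EM at -61.30° ✓; |EM| = 23.60 ✓; ∠EMJ = 129.7° ✓; |MJ| = 36.30 ✓; ∠(MJ, JG) = 90.00° ✓; |JG| = 27.60 ✗.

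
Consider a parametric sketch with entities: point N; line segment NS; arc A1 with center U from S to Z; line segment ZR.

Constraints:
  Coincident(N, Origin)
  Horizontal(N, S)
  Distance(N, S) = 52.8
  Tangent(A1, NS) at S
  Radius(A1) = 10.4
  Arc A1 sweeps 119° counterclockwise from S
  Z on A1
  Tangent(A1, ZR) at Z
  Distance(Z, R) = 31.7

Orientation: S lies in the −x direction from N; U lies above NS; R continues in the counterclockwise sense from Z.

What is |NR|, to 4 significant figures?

73.16

On A1, S sits at bearing -90° from U; a 119° counterclockwise sweep puts Z at bearing 29°, so Z = U + 10.4·(cos 29°, sin 29°) = (-43.70, 15.44). The tangent condition forces UZ to be normal to ZR, so ZR runs along (−sin 29°, cos 29°); with |ZR| = 31.7, R = (-59.07, 43.17). Then |NR| = |R − N| = 73.16.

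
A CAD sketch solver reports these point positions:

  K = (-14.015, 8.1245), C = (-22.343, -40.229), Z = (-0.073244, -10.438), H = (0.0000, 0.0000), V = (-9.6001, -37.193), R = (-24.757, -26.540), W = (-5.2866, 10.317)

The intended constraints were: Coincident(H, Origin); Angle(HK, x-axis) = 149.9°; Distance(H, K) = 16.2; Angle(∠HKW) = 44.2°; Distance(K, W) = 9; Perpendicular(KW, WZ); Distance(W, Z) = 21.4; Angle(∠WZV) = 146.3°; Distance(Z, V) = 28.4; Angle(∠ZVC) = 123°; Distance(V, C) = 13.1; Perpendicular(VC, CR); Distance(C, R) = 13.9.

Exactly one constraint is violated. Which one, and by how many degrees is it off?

Perpendicular(VC, CR) — off by 3.40°.

H = (0.00, 0.00) ✓; HK at 149.9° ✓; |HK| = 16.20 ✓; ∠HKW = 44.20° ✓; |KW| = 9.000 ✓; ∠(KW, WZ) = 90.00° ✓; |WZ| = 21.40 ✓; ∠WZV = 146.3° ✓; |ZV| = 28.40 ✓; ∠ZVC = 123.0° ✓; |VC| = 13.10 ✓; ∠(VC, CR) = 93.40° ✗; |CR| = 13.90 ✓.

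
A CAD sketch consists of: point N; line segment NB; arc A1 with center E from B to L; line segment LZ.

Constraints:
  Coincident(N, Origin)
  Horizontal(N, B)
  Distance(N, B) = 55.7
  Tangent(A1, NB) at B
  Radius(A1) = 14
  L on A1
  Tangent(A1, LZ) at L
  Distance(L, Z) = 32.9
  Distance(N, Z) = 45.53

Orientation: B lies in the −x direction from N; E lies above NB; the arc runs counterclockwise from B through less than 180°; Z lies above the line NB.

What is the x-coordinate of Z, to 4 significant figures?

-27.65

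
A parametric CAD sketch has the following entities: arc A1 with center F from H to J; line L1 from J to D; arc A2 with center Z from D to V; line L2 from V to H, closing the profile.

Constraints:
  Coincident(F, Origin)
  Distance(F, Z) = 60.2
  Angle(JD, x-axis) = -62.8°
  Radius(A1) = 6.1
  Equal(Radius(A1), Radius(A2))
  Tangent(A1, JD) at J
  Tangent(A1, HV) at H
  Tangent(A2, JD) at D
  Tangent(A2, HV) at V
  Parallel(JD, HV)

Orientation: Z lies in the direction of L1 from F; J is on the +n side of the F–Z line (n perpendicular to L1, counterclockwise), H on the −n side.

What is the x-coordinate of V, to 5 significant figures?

22.092

The slot axis is L1's direction at -62.8°, so u = (cos -62.8°, sin -62.8°) = (0.45710, -0.88942) and n = (−sin -62.8°, cos -62.8°) = (0.88942, 0.45710). F is at the origin and Z lies 60.2 along u from F, so Z = 60.2·u = (27.517, -53.543). Tangency of A1 to both parallel lines with radius 6.1 puts J and H at F ± 6.1·n: J = (5.4254, 2.7883), H = (-5.4254, -2.7883). Equal radii place D and V the same way about Z: D = Z + 6.1·n = (32.943, -50.755), V = Z − 6.1·n = (22.092, -56.331). So V.x = 22.092.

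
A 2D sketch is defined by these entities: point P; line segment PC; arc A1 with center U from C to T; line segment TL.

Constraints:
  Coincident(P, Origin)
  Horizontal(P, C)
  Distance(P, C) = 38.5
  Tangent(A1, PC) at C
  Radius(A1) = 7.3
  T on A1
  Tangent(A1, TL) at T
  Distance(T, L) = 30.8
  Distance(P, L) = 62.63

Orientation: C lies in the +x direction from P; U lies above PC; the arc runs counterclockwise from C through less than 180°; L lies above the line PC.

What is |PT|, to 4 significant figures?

46.09

Checks: ∠(UC, CP) = 90.00° ✓; |UT| = 7.300 ✓; ∠(UT, TL) = 90.00° ✓; |TL| = 30.80 ✓; |PL| = 62.63 ✓.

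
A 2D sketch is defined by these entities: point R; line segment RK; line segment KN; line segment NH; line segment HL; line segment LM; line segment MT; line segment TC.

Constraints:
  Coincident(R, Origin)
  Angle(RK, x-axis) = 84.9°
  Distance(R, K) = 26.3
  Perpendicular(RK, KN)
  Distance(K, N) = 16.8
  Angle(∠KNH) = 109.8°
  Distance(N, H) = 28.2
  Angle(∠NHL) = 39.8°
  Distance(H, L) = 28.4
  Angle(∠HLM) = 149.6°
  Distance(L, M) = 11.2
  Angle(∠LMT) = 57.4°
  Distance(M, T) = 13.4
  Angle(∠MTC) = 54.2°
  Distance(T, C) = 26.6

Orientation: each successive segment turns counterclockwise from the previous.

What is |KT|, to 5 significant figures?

10.274

R is at the origin; RK runs at 84.9° with length 26.3, so K = (2.3379, 26.196). RK ⟂ KN, so KN runs at 174.90°; with |KN| = 16.8, N = (-14.396, 27.689). ∠KNH = 109.8° gives NH at -114.90° from the x-axis; with |NH| = 28.2, H = (-26.269, 2.1107). ∠NHL = 39.8° gives HL at 25.300° from the x-axis; with |HL| = 28.4, L = (-0.59284, 14.248). ∠HLM = 149.6° gives LM at 55.700° from the x-axis; with |LM| = 11.2, M = (5.7187, 23.500). ∠LMT = 57.4° gives MT at 178.30° from the x-axis; with |MT| = 13.4, T = (-7.6754, 23.897). Then |KT| = |T − K| = 10.274.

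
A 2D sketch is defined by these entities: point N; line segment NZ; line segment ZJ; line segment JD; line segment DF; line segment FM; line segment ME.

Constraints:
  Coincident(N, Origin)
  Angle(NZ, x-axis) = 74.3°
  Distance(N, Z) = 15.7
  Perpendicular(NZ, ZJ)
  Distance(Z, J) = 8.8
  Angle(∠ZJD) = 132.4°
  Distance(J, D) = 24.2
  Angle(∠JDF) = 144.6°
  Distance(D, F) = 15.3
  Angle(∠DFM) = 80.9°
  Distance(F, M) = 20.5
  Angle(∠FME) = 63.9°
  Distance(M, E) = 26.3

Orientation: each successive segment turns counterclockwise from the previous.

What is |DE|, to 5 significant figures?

10.715

∠DFM = 80.9° gives FM at -13.600° from the x-axis; with |FM| = 20.5, M = (-10.748, -14.228). ∠FME = 63.9° gives ME at 102.50° from the x-axis; with |ME| = 26.3, E = (-16.440, 11.449). Then |DE| = |E − D| = 10.715.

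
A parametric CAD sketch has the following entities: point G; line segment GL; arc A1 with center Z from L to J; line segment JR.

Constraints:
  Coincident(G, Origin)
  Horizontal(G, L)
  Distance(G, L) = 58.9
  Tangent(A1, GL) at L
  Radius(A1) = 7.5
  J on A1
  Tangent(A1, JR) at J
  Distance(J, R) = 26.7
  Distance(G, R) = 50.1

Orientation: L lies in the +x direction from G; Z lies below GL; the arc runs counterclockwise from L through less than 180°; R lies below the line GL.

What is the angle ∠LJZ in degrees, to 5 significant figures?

57.189°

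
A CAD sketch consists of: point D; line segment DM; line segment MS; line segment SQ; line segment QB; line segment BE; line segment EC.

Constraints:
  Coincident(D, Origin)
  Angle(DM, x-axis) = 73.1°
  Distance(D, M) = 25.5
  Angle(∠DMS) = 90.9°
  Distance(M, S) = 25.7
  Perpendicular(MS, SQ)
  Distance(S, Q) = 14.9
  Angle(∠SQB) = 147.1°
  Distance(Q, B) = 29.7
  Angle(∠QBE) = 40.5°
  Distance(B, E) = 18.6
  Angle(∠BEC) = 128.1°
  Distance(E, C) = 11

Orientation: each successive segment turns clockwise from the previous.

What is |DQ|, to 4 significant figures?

28.17

D is at the origin; DM runs at 73.1° with length 25.5, so M = (7.413, 24.40). ∠DMS = 90.9° gives MS at -16.00° from the x-axis; with |MS| = 25.7, S = (32.12, 17.31). MS ⟂ SQ, so SQ runs at -106.0°; with |SQ| = 14.9, Q = (28.01, 2.992). Then |DQ| = |Q − D| = 28.17.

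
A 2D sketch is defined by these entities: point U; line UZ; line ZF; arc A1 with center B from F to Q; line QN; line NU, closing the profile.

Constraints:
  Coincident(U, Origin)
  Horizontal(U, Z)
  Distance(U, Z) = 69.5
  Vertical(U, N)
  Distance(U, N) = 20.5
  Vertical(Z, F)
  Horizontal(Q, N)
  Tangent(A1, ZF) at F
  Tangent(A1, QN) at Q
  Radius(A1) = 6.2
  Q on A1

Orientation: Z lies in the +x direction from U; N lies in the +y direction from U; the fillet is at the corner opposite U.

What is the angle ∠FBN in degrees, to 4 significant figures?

174.4°

U is at the origin; U and Z share the same y with |UZ| = 69.5 and Z on the +x side, so Z = (69.50, 0.000). U and N share the same x with |UN| = 20.5 and N on the +y side, so N = (0.000, 20.50). The virtual corner opposite U is at (69.50, 20.50). A1 meets ZF tangentially, so BF is at right angles to ZF and since A1 is tangent to QN there, BQ ⟂ QN, with radius 6.2, so the center B sits 6.2 in from both sides at B = (63.30, 14.30). That places the tangent points at F = (69.50, 14.30) on ZF and Q = (63.30, 20.50) on QN. Then cos ∠FBN = BF·BN / (|BF||BN|), giving 174.4°.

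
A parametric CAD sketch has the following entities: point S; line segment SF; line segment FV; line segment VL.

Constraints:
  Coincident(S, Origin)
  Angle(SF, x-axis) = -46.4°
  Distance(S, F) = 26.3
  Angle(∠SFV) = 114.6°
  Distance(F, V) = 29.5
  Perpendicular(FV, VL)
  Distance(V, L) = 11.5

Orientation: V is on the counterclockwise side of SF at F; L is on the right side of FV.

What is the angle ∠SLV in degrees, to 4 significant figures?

48.80°

∠SFV = 114.6°, so FV runs at -46.4° + (180° − 114.6°) = 19.00° from the x-axis; with |FV| = 29.5, V = F + 29.5·(cos 19.00°, sin 19.00°) = (46.03, -9.441). The perpendicularity gives VL at right angles to FV; with |VL| = 11.5 on the right of FV, L = V + 11.5·(0.3256, -0.9455) = (49.77, -20.31). Then cos ∠SLV = LS·LV / (|LS||LV|), giving 48.80°.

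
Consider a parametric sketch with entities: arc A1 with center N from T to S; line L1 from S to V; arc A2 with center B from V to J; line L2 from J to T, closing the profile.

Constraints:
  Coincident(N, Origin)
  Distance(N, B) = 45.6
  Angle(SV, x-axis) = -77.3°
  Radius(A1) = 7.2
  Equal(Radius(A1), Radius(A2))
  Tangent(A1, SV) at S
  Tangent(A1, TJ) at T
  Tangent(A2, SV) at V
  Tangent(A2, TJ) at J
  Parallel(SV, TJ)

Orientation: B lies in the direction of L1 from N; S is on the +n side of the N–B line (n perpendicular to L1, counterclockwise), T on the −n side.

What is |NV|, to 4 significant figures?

46.16

The slot axis is L1's direction at -77.3°, so u = (cos -77.3°, sin -77.3°) = (0.2198, -0.9755) and n = (−sin -77.3°, cos -77.3°) = (0.9755, 0.2198). N is at the origin and B lies 45.6 along u from N, so B = 45.6·u = (10.02, -44.48). Tangency of A1 to both parallel lines with radius 7.2 puts S and T at N ± 7.2·n: S = (7.024, 1.583), T = (-7.024, -1.583). Equal radii place V and J the same way about B: V = B + 7.2·n = (17.05, -42.90), J = B − 7.2·n = (3.001, -46.07). Then |NV| = |V − N| = 46.16.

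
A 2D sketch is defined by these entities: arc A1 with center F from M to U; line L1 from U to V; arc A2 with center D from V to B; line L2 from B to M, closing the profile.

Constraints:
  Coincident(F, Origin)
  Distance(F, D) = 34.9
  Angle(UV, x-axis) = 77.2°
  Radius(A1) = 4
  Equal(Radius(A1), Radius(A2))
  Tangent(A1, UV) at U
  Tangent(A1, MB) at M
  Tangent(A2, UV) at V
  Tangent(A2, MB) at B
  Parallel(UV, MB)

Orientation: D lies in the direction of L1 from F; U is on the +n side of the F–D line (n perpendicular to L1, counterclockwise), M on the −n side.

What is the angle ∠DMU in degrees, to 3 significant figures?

83.5°

The slot axis is L1's direction at 77.2°, so u = (cos 77.2°, sin 77.2°) = (0.222, 0.975) and n = (−sin 77.2°, cos 77.2°) = (-0.975, 0.222). F is at the origin and D lies 34.9 along u from F, so D = 34.9·u = (7.73, 34.0). Tangency of A1 to both parallel lines with radius 4.0 puts U and M at F ± 4.0·n: U = (-3.90, 0.886), M = (3.90, -0.886). Then cos ∠DMU = MD·MU / (|MD||MU|), giving 83.5°.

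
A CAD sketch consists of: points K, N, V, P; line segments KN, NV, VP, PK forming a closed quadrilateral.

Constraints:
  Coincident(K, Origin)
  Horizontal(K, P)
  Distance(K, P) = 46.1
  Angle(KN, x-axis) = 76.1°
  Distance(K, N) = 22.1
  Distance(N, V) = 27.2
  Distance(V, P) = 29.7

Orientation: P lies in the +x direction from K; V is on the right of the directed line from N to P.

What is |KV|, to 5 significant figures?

16.909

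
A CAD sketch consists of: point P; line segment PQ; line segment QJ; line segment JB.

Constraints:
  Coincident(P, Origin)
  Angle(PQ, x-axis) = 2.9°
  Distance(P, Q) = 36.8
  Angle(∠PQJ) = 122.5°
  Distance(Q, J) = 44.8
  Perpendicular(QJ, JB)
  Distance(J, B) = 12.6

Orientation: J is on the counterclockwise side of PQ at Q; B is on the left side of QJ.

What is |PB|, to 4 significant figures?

67.15

P is at the origin; PQ runs at 2.9° with length 36.8, so Q = 36.8·(cos 2.9°, sin 2.9°) = (36.75, 1.862). ∠PQJ = 122.5°, so QJ runs at 2.9° + (180° − 122.5°) = 60.40° from the x-axis; with |QJ| = 44.8, J = Q + 44.8·(cos 60.40°, sin 60.40°) = (58.88, 40.82). QJ is perpendicular to JB; with |JB| = 12.6 on the left of QJ, B = J + 12.6·(-0.8695, 0.4939) = (47.93, 47.04). Then |PB| = |B − P| = 67.15.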